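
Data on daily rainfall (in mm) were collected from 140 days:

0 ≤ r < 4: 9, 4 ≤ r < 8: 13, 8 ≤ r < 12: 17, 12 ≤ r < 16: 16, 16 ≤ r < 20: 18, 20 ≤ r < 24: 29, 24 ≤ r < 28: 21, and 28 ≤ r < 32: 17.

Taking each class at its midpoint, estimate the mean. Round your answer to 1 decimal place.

Midpoints: 2, 6, 10, 14, 18, 22, 26, 30
Σfm = 9×2 + 13×6 + 17×10 + 16×14 + 18×18 + 29×22 + 21×26 + 17×30 = 2508
n = Σf = 140
Mean = 2508 / 140 = 17.9143

17.9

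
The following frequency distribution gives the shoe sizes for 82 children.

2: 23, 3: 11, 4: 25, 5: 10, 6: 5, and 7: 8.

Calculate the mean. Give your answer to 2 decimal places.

3.84

Values: 2, 3, 4, 5, 6, 7
Σfx = 23×2 + 11×3 + 25×4 + 10×5 + 5×6 + 8×7 = 315
n = Σf = 82
Mean = 315 / 82 = 3.8415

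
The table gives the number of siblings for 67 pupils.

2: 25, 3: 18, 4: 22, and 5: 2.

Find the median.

3

Cumulative frequencies: 25, 43, 65, 67
n = 67, so the median is the value in position (n+1)/2 = 34.
Position 34 falls at value 3.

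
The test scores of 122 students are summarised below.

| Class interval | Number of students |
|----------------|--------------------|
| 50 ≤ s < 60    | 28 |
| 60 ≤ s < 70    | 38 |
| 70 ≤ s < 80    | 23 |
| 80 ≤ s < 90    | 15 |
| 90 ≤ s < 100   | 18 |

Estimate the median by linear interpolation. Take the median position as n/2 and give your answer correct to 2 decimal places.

68.68

Cumulative frequencies: 28, 66, 89, 104, 122
n = 122; position = n/2 = 61.
This falls in the class 60 ≤ s < 70: L = 60, F = 28, f = 38, h = 10.
Median ≈ 60 + ((61 − 28) / 38) × 10 = 68.6842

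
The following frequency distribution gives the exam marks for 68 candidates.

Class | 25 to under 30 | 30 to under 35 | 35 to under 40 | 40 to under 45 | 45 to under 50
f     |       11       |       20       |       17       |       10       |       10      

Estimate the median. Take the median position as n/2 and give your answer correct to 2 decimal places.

35.88

Cumulative frequencies: 11, 31, 48, 58, 68
n = 68; position = n/2 = 34.
This falls in the class 35 to under 40: L = 35, F = 31, f = 17, h = 5.
Median ≈ 35 + ((34 − 31) / 17) × 5 = 35.8824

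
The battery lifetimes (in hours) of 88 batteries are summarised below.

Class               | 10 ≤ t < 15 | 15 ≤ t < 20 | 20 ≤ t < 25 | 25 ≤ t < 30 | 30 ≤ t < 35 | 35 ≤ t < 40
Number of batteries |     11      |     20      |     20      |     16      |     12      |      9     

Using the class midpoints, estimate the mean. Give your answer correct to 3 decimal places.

Midpoints: 12.5, 17.5, 22.5, 27.5, 32.5, 37.5
Σfm = 11×12.5 + 20×17.5 + 20×22.5 + 16×27.5 + 12×32.5 + 9×37.5 = 2105
n = Σf = 88
Mean = 2105 / 88 = 23.9205

23.920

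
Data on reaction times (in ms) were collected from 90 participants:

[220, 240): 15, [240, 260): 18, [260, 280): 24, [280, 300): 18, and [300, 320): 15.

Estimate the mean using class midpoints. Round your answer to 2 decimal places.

Midpoints: 230, 250, 270, 290, 310
Σfm = 15×230 + 18×250 + 24×270 + 18×290 + 15×310 = 24300
n = Σf = 90
Mean = 24300 / 90 = 270.0000

270.00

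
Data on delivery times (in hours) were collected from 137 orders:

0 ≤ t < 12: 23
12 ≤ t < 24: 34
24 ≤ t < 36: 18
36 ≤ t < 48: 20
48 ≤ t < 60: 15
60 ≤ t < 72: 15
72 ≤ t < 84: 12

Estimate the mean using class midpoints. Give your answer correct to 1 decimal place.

Midpoints: 6, 18, 30, 42, 54, 66, 78
Σfm = 23×6 + 34×18 + 18×30 + 20×42 + 15×54 + 15×66 + 12×78 = 4866
n = Σf = 137
Mean = 4866 / 137 = 35.5182

35.5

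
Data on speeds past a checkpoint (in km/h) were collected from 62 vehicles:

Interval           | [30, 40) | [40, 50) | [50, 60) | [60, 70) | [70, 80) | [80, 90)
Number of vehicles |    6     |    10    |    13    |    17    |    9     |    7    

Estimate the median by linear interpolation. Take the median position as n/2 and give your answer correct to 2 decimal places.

Cumulative frequencies: 6, 16, 29, 46, 55, 62
n = 62; position = n/2 = 31.
This falls in the class [60, 70): L = 60, F = 29, f = 17, h = 10.
Median ≈ 60 + ((31 − 29) / 17) × 10 = 61.1765

61.18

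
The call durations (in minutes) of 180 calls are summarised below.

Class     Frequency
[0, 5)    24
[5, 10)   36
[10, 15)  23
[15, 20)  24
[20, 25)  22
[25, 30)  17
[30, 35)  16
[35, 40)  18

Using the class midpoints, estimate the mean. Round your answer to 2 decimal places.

Midpoints: 2.5, 7.5, 12.5, 17.5, 22.5, 27.5, 32.5, 37.5
Σfm = 24×2.5 + 36×7.5 + 23×12.5 + 24×17.5 + 22×22.5 + 17×27.5 + 16×32.5 + 18×37.5 = 3195
n = Σf = 180
Mean = 3195 / 180 = 17.7500

17.75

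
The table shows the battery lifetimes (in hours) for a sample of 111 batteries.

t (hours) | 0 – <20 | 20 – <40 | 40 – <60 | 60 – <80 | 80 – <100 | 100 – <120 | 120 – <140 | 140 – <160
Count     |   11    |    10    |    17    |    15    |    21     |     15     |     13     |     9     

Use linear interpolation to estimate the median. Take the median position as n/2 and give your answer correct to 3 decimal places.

Cumulative frequencies: 11, 21, 38, 53, 74, 89, 102, 111
n = 111; position = n/2 = 55.5.
This falls in the class 80 – <100: L = 80, F = 53, f = 21, h = 20.
Median ≈ 80 + ((55.5 − 53) / 21) × 20 = 82.3810

82.381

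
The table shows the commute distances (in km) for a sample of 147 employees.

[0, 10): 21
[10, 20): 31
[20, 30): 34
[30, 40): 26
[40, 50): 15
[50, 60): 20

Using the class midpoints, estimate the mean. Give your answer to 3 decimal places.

Midpoints: 5, 15, 25, 35, 45, 55
Σfm = 21×5 + 31×15 + 34×25 + 26×35 + 15×45 + 20×55 = 4105
n = Σf = 147
Mean = 4105 / 147 = 27.9252

27.925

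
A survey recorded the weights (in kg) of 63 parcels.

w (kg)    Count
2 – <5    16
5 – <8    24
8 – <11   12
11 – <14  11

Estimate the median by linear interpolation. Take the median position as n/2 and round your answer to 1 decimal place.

Cumulative frequencies: 16, 40, 52, 63
n = 63; position = n/2 = 31.5.
This falls in the class 5 – <8: L = 5, F = 16, f = 24, h = 3.
Median ≈ 5 + ((31.5 − 16) / 24) × 3 = 6.9375

6.9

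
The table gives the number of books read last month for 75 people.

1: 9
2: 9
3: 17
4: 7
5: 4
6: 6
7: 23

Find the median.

4

Cumulative frequencies: 9, 18, 35, 42, 46, 52, 75
n = 75, so the median is the value in position (n+1)/2 = 38.
Position 38 falls at value 4.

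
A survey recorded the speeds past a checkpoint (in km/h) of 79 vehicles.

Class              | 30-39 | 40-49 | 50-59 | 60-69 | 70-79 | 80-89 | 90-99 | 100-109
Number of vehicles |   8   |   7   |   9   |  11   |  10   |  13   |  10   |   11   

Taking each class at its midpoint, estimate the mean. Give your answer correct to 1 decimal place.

72.5

Midpoints: 34.5, 44.5, 54.5, 64.5, 74.5, 84.5, 94.5, 104.5
Σfm = 8×34.5 + 7×44.5 + 9×54.5 + 11×64.5 + 10×74.5 + 13×84.5 + 10×94.5 + 11×104.5 = 5725.5
n = Σf = 79
Mean = 5725.5 / 79 = 72.4747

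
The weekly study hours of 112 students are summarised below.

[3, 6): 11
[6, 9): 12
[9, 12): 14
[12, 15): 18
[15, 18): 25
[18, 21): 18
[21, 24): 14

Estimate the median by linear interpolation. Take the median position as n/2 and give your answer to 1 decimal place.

15.1

Cumulative frequencies: 11, 23, 37, 55, 80, 98, 112
n = 112; position = n/2 = 56.
This falls in the class [15, 18): L = 15, F = 55, f = 25, h = 3.
Median ≈ 15 + ((56 − 55) / 25) × 3 = 15.1200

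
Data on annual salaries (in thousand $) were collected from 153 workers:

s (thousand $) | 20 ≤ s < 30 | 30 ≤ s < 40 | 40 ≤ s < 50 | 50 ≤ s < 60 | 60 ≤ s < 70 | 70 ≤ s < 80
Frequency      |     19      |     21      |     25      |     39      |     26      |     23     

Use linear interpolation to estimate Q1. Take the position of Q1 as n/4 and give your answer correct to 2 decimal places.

39.17

Cumulative frequencies: 19, 40, 65, 104, 130, 153
n = 153; position = n/4 = 38.25.
This falls in the class 30 ≤ s < 40: L = 30, F = 19, f = 21, h = 10.
Lower quartile ≈ 30 + ((38.25 − 19) / 21) × 10 = 39.1667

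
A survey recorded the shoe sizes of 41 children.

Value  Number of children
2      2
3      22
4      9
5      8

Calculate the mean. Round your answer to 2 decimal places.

Values: 2, 3, 4, 5
Σfx = 2×2 + 22×3 + 9×4 + 8×5 = 146
n = Σf = 41
Mean = 146 / 41 = 3.5610

3.56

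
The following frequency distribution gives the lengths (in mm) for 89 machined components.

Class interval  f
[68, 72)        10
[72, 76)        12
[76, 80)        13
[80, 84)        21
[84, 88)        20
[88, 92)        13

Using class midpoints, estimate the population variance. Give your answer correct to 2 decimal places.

Midpoints: 70, 74, 78, 82, 86, 90
n = 89, Σfm = 7214, mean = 81.0562
Σfm² = 588228
Σf(m − x̄)² = Σfm² − (Σfm)²/n = 588228 − 7214²/89 = 3488.7191
Population variance = 3488.7191 / 89 = 39.1991

39.20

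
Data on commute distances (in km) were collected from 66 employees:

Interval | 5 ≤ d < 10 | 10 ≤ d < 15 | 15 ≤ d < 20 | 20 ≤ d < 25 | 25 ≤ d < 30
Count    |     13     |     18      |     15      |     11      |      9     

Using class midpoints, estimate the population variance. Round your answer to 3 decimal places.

Midpoints: 7.5, 12.5, 17.5, 22.5, 27.5
n = 66, Σfm = 1080, mean = 16.3636
Σfm² = 20512.5
Σf(m − x̄)² = Σfm² − (Σfm)²/n = 20512.5 − 1080²/66 = 2839.7727
Population variance = 2839.7727 / 66 = 43.0269

43.027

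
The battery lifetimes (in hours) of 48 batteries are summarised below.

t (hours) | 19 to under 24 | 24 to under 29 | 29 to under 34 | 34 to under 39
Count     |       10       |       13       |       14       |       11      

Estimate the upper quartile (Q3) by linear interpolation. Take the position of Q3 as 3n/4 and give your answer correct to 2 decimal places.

33.64

Cumulative frequencies: 10, 23, 37, 48
n = 48; position = 3n/4 = 36.
This falls in the class 29 to under 34: L = 29, F = 23, f = 14, h = 5.
Upper quartile ≈ 29 + ((36 − 23) / 14) × 5 = 33.6429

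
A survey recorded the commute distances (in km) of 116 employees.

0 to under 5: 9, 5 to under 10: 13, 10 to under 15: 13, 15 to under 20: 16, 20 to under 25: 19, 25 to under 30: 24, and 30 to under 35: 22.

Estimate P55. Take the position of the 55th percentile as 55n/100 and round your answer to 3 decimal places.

23.368

Cumulative frequencies: 9, 22, 35, 51, 70, 94, 116
n = 116; position = 55n/100 = 63.8.
This falls in the class 20 to under 25: L = 20, F = 51, f = 19, h = 5.
55th percentile ≈ 20 + ((63.8 − 51) / 19) × 5 = 23.3684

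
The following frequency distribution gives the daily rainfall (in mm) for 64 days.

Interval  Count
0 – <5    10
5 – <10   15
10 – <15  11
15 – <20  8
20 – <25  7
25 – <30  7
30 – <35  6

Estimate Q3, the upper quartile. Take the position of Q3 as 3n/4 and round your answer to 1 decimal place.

22.9

Cumulative frequencies: 10, 25, 36, 44, 51, 58, 64
n = 64; position = 3n/4 = 48.
This falls in the class 20 – <25: L = 20, F = 44, f = 7, h = 5.
Upper quartile ≈ 20 + ((48 − 44) / 7) × 5 = 22.8571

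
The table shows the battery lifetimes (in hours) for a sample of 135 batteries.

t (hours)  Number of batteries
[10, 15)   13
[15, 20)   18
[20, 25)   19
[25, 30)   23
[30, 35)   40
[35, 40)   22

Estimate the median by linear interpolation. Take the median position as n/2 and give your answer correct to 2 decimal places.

28.80

Cumulative frequencies: 13, 31, 50, 73, 113, 135
n = 135; position = n/2 = 67.5.
This falls in the class [25, 30): L = 25, F = 50, f = 23, h = 5.
Median ≈ 25 + ((67.5 − 50) / 23) × 5 = 28.8043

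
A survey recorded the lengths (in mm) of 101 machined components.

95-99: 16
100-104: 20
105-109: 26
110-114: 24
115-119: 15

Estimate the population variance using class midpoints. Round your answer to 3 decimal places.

Midpoints: 97, 102, 107, 112, 117
n = 101, Σfm = 10817, mean = 107.0990
Σfm² = 1162689
Σf(m − x̄)² = Σfm² − (Σfm)²/n = 1162689 − 10817²/101 = 4199.0099
Population variance = 4199.0099 / 101 = 41.5744

41.574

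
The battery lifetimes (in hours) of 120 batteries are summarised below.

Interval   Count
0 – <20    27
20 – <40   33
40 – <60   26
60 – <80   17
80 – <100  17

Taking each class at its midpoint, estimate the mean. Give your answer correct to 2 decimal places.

44.00

Midpoints: 10, 30, 50, 70, 90
Σfm = 27×10 + 33×30 + 26×50 + 17×70 + 17×90 = 5280
n = Σf = 120
Mean = 5280 / 120 = 44.0000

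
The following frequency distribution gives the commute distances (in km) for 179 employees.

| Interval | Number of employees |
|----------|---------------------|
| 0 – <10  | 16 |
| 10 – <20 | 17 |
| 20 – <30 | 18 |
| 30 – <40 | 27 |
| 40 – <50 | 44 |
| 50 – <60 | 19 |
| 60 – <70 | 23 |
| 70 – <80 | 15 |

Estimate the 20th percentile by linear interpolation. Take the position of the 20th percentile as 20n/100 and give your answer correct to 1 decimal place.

Cumulative frequencies: 16, 33, 51, 78, 122, 141, 164, 179
n = 179; position = 20n/100 = 35.8.
This falls in the class 20 – <30: L = 20, F = 33, f = 18, h = 10.
20th percentile ≈ 20 + ((35.8 − 33) / 18) × 10 = 21.5556

21.6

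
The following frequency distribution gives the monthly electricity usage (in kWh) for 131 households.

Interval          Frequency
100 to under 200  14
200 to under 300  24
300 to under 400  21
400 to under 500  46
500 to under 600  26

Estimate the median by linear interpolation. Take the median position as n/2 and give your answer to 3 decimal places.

Cumulative frequencies: 14, 38, 59, 105, 131
n = 131; position = n/2 = 65.5.
This falls in the class 400 to under 500: L = 400, F = 59, f = 46, h = 100.
Median ≈ 400 + ((65.5 − 59) / 46) × 100 = 414.1304

414.130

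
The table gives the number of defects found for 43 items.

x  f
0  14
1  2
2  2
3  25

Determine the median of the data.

Cumulative frequencies: 14, 16, 18, 43
n = 43, so the median is the value in position (n+1)/2 = 22.
Position 22 falls at value 3.

3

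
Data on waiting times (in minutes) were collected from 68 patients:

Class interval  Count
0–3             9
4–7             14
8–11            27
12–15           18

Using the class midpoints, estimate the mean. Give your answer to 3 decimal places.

Midpoints: 1.5, 5.5, 9.5, 13.5
Σfm = 9×1.5 + 14×5.5 + 27×9.5 + 18×13.5 = 590
n = Σf = 68
Mean = 590 / 68 = 8.6765

8.676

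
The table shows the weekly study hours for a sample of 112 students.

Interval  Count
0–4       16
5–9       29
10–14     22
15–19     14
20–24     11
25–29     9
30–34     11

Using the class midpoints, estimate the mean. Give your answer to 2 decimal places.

14.05

Midpoints: 2, 7, 12, 17, 22, 27, 32
Σfm = 16×2 + 29×7 + 22×12 + 14×17 + 11×22 + 9×27 + 11×32 = 1574
n = Σf = 112
Mean = 1574 / 112 = 14.0536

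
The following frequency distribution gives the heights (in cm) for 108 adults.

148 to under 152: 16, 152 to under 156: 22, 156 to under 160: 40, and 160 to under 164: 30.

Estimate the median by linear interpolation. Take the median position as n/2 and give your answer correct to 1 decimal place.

Cumulative frequencies: 16, 38, 78, 108
n = 108; position = n/2 = 54.
This falls in the class 156 to under 160: L = 156, F = 38, f = 40, h = 4.
Median ≈ 156 + ((54 − 38) / 40) × 4 = 157.6000

157.6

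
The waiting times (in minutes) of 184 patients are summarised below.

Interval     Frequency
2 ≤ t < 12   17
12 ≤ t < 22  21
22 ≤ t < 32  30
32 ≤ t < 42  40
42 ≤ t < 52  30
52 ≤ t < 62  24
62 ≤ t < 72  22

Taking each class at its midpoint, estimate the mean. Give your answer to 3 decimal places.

Midpoints: 7, 17, 27, 37, 47, 57, 67
Σfm = 17×7 + 21×17 + 30×27 + 40×37 + 30×47 + 24×57 + 22×67 = 7018
n = Σf = 184
Mean = 7018 / 184 = 38.1413

38.141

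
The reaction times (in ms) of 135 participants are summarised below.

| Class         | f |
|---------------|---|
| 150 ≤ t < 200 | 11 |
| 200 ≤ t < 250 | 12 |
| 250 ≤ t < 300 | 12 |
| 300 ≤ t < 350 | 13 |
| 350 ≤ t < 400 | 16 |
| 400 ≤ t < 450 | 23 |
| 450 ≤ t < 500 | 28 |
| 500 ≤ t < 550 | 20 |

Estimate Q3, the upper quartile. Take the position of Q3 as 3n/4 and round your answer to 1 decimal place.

Cumulative frequencies: 11, 23, 35, 48, 64, 87, 115, 135
n = 135; position = 3n/4 = 101.25.
This falls in the class 450 ≤ t < 500: L = 450, F = 87, f = 28, h = 50.
Upper quartile ≈ 450 + ((101.25 − 87) / 28) × 50 = 475.4464

475.4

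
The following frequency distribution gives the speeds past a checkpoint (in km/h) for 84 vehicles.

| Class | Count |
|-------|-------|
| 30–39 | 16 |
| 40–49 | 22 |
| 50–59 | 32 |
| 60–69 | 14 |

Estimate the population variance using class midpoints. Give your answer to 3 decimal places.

Midpoints: 34.5, 44.5, 54.5, 64.5
n = 84, Σfm = 4178, mean = 49.7381
Σfm² = 215901
Σf(m − x̄)² = Σfm² − (Σfm)²/n = 215901 − 4178²/84 = 8095.2381
Population variance = 8095.2381 / 84 = 96.3719

96.372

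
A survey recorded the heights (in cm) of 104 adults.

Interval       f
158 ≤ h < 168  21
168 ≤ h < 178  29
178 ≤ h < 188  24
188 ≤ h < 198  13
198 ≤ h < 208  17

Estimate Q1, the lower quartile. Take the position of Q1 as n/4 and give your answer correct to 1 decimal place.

Cumulative frequencies: 21, 50, 74, 87, 104
n = 104; position = n/4 = 26.
This falls in the class 168 ≤ h < 178: L = 168, F = 21, f = 29, h = 10.
Lower quartile ≈ 168 + ((26 − 21) / 29) × 10 = 169.7241

169.7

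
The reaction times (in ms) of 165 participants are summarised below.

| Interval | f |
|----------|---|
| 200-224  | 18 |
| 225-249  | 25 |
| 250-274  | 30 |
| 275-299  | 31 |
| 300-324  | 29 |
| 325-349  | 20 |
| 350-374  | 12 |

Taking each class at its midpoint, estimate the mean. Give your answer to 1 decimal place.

282.6

Midpoints: 212, 237, 262, 287, 312, 337, 362
Σfm = 18×212 + 25×237 + 30×262 + 31×287 + 29×312 + 20×337 + 12×362 = 46630
n = Σf = 165
Mean = 46630 / 165 = 282.6061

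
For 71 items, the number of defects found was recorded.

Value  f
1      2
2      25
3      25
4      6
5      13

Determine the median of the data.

Cumulative frequencies: 2, 27, 52, 58, 71
n = 71, so the median is the value in position (n+1)/2 = 36.
Position 36 falls at value 3.

3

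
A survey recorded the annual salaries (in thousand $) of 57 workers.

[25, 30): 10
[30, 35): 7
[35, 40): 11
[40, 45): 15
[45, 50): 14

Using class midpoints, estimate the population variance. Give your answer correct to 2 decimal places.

Midpoints: 27.5, 32.5, 37.5, 42.5, 47.5
n = 57, Σfm = 2217.5, mean = 38.9035
Σfm² = 89106.25
Σf(m − x̄)² = Σfm² − (Σfm)²/n = 89106.25 − 2217.5²/57 = 2837.7193
Population variance = 2837.7193 / 57 = 49.7845

49.78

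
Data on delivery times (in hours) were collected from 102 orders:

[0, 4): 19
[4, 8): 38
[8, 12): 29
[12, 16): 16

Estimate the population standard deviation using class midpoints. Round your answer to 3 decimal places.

Midpoints: 2, 6, 10, 14
n = 102, Σfm = 780, mean = 7.6471
Σfm² = 7480
Σf(m − x̄)² = Σfm² − (Σfm)²/n = 7480 − 780²/102 = 1515.2941
Population variance = 1515.2941 / 102 = 14.8558
Standard deviation = √14.8558 = 3.8543

3.854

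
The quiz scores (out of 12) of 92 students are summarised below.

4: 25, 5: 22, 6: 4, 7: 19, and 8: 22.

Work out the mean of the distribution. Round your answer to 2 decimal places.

Values: 4, 5, 6, 7, 8
Σfx = 25×4 + 22×5 + 4×6 + 19×7 + 22×8 = 543
n = Σf = 92
Mean = 543 / 92 = 5.9022

5.90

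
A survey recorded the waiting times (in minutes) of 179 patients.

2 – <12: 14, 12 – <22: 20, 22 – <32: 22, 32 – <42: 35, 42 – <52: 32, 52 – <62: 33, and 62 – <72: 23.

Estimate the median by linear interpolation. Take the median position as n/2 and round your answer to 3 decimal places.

41.571

Cumulative frequencies: 14, 34, 56, 91, 123, 156, 179
n = 179; position = n/2 = 89.5.
This falls in the class 32 – <42: L = 32, F = 56, f = 35, h = 10.
Median ≈ 32 + ((89.5 − 56) / 35) × 10 = 41.5714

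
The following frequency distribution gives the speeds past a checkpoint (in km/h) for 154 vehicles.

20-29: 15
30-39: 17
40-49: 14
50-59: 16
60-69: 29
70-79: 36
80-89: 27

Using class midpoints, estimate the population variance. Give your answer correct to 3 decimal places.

377.640

Midpoints: 24.5, 34.5, 44.5, 54.5, 64.5, 74.5, 84.5
n = 154, Σfm = 9283, mean = 60.2792
Σfm² = 617728.5
Σf(m − x̄)² = Σfm² − (Σfm)²/n = 617728.5 − 9283²/154 = 58156.4935
Population variance = 58156.4935 / 154 = 377.6396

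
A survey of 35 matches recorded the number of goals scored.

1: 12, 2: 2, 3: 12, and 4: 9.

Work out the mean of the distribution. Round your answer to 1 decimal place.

Values: 1, 2, 3, 4
Σfx = 12×1 + 2×2 + 12×3 + 9×4 = 88
n = Σf = 35
Mean = 88 / 35 = 2.5143

2.5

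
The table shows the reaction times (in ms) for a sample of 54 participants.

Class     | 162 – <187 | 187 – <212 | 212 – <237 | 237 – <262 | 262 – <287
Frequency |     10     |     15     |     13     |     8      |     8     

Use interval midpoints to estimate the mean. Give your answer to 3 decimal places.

Midpoints: 174.5, 199.5, 224.5, 249.5, 274.5
Σfm = 10×174.5 + 15×199.5 + 13×224.5 + 8×249.5 + 8×274.5 = 11848
n = Σf = 54
Mean = 11848 / 54 = 219.4074

219.407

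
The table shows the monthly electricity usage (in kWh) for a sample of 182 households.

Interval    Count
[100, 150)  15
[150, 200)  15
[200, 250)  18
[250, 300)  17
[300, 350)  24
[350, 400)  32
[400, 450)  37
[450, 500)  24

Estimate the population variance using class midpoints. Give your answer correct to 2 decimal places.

Midpoints: 125, 175, 225, 275, 325, 375, 425, 475
n = 182, Σfm = 60150, mean = 330.4945
Σfm² = 22023750
Σf(m − x̄)² = Σfm² − (Σfm)²/n = 22023750 − 60150²/182 = 2144505.4945
Population variance = 2144505.4945 / 182 = 11782.9972

11783.00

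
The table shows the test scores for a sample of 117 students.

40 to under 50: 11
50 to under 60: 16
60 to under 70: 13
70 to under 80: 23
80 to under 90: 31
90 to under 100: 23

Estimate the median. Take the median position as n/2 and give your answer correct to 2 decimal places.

78.04

Cumulative frequencies: 11, 27, 40, 63, 94, 117
n = 117; position = n/2 = 58.5.
This falls in the class 70 to under 80: L = 70, F = 40, f = 23, h = 10.
Median ≈ 70 + ((58.5 − 40) / 23) × 10 = 78.0435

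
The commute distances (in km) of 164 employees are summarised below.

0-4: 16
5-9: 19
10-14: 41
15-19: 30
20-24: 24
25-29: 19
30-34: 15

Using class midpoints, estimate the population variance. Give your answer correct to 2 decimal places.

75.24

Midpoints: 2, 7, 12, 17, 22, 27, 32
n = 164, Σfm = 2688, mean = 16.3902
Σfm² = 56396
Σf(m − x̄)² = Σfm² − (Σfm)²/n = 56396 − 2688²/164 = 12339.0244
Population variance = 12339.0244 / 164 = 75.2380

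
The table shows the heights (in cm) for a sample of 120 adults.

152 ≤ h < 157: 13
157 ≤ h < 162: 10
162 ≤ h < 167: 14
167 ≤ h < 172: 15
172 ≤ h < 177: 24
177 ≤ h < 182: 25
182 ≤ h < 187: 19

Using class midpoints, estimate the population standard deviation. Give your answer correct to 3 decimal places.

Midpoints: 154.5, 159.5, 164.5, 169.5, 174.5, 179.5, 184.5
n = 120, Σfm = 20630, mean = 171.9167
Σfm² = 3557590
Σf(m − x̄)² = Σfm² − (Σfm)²/n = 3557590 − 20630²/120 = 10949.1667
Population variance = 10949.1667 / 120 = 91.2431
Standard deviation = √91.2431 = 9.5521

9.552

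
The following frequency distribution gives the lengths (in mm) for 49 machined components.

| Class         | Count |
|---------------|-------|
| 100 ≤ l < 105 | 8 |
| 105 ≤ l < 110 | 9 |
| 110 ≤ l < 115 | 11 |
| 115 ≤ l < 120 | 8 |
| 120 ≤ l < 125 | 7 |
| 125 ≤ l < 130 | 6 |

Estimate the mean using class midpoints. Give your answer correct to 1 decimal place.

Midpoints: 102.5, 107.5, 112.5, 117.5, 122.5, 127.5
Σfm = 8×102.5 + 9×107.5 + 11×112.5 + 8×117.5 + 7×122.5 + 6×127.5 = 5587.5
n = Σf = 49
Mean = 5587.5 / 49 = 114.0306

114.0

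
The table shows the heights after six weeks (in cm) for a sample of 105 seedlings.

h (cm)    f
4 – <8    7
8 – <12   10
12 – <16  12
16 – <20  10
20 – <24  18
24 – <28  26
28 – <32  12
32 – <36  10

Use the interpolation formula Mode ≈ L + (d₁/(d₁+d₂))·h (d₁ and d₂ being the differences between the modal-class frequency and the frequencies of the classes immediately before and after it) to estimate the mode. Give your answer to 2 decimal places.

Modal class: 24 – <28 (highest frequency 26).
d₁ = 26 − 18 = 8, d₂ = 26 − 12 = 14
Mode ≈ 24 + (8/(8+14)) × 4 = 24 + 1.4545 = 25.4545

25.45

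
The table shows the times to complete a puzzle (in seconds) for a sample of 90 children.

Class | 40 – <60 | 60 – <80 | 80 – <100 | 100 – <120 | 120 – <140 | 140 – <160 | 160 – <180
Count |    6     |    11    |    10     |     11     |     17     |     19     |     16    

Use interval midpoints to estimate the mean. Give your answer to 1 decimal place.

121.8

Midpoints: 50, 70, 90, 110, 130, 150, 170
Σfm = 6×50 + 11×70 + 10×90 + 11×110 + 17×130 + 19×150 + 16×170 = 10960
n = Σf = 90
Mean = 10960 / 90 = 121.7778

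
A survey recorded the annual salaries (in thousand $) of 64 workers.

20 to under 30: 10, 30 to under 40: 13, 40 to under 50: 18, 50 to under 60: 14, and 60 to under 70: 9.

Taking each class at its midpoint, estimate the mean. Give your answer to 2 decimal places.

Midpoints: 25, 35, 45, 55, 65
Σfm = 10×25 + 13×35 + 18×45 + 14×55 + 9×65 = 2870
n = Σf = 64
Mean = 2870 / 64 = 44.8438

44.84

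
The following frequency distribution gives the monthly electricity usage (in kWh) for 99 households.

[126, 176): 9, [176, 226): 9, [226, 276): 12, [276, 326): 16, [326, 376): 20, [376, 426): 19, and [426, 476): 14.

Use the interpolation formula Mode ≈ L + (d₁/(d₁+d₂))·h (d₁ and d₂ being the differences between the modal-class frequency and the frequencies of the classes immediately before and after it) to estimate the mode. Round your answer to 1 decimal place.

Modal class: [326, 376) (highest frequency 20).
d₁ = 20 − 16 = 4, d₂ = 20 − 19 = 1
Mode ≈ 326 + (4/(4+1)) × 50 = 326 + 40.0000 = 366.0000

366.0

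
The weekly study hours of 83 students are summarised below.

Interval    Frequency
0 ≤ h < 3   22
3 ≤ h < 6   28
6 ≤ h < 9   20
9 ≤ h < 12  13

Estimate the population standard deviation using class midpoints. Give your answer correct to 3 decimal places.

3.073

Midpoints: 1.5, 4.5, 7.5, 10.5
n = 83, Σfm = 445.5, mean = 5.3675
Σfm² = 3174.75
Σf(m − x̄)² = Σfm² − (Σfm)²/n = 3174.75 − 445.5²/83 = 783.5422
Population variance = 783.5422 / 83 = 9.4403
Standard deviation = √9.4403 = 3.0725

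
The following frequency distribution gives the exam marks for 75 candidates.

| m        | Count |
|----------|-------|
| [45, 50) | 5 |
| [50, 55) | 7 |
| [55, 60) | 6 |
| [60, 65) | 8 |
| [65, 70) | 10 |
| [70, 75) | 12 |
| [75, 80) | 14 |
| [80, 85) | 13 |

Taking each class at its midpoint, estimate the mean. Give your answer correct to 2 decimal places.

68.70

Midpoints: 47.5, 52.5, 57.5, 62.5, 67.5, 72.5, 77.5, 82.5
Σfm = 5×47.5 + 7×52.5 + 6×57.5 + 8×62.5 + 10×67.5 + 12×72.5 + 14×77.5 + 13×82.5 = 5152.5
n = Σf = 75
Mean = 5152.5 / 75 = 68.7000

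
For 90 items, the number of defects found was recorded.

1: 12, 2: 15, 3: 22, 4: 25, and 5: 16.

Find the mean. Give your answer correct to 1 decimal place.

3.2

Values: 1, 2, 3, 4, 5
Σfx = 12×1 + 15×2 + 22×3 + 25×4 + 16×5 = 288
n = Σf = 90
Mean = 288 / 90 = 3.2000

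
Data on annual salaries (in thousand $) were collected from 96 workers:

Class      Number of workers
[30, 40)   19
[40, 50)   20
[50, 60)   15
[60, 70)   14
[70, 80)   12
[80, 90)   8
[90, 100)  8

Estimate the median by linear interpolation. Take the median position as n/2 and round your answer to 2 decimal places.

56.00

Cumulative frequencies: 19, 39, 54, 68, 80, 88, 96
n = 96; position = n/2 = 48.
This falls in the class [50, 60): L = 50, F = 39, f = 15, h = 10.
Median ≈ 50 + ((48 − 39) / 15) × 10 = 56.0000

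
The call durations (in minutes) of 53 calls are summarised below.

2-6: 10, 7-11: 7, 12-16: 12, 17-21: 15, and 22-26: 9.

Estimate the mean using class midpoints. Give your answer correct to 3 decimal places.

Midpoints: 4, 9, 14, 19, 24
Σfm = 10×4 + 7×9 + 12×14 + 15×19 + 9×24 = 772
n = Σf = 53
Mean = 772 / 53 = 14.5660

14.566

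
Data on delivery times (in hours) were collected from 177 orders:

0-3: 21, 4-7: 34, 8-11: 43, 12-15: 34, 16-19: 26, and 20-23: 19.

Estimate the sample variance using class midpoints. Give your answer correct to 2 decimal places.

Midpoints: 1.5, 5.5, 9.5, 13.5, 17.5, 21.5
n = 177, Σfm = 1949.5, mean = 11.0141
Σfm² = 27898.25
Σf(m − x̄)² = Σfm² − (Σfm)²/n = 27898.25 − 1949.5²/177 = 6426.2147
Sample variance = 6426.2147 / 176 = 36.5126

36.51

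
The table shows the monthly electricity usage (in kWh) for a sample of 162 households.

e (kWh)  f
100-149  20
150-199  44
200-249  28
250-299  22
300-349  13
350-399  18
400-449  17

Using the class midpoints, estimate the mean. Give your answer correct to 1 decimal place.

251.0

Midpoints: 124.5, 174.5, 224.5, 274.5, 324.5, 374.5, 424.5
Σfm = 20×124.5 + 44×174.5 + 28×224.5 + 22×274.5 + 13×324.5 + 18×374.5 + 17×424.5 = 40669
n = Σf = 162
Mean = 40669 / 162 = 251.0432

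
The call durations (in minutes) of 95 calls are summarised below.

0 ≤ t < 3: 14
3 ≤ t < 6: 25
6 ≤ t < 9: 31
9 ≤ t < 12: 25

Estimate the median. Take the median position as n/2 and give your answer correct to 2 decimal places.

6.82

Cumulative frequencies: 14, 39, 70, 95
n = 95; position = n/2 = 47.5.
This falls in the class 6 ≤ t < 9: L = 6, F = 39, f = 31, h = 3.
Median ≈ 6 + ((47.5 − 39) / 31) × 3 = 6.8226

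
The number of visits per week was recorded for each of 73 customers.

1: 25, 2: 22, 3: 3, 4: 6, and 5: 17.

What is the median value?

2

Cumulative frequencies: 25, 47, 50, 56, 73
n = 73, so the median is the value in position (n+1)/2 = 37.
Position 37 falls at value 2.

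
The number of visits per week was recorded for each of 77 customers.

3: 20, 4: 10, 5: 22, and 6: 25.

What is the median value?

5

Cumulative frequencies: 20, 30, 52, 77
n = 77, so the median is the value in position (n+1)/2 = 39.
Position 39 falls at value 5.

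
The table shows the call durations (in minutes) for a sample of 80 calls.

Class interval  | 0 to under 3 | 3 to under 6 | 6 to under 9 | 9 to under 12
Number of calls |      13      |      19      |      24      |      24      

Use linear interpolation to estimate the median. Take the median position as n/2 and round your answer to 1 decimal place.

7.0

Cumulative frequencies: 13, 32, 56, 80
n = 80; position = n/2 = 40.
This falls in the class 6 to under 9: L = 6, F = 32, f = 24, h = 3.
Median ≈ 6 + ((40 − 32) / 24) × 3 = 7.0000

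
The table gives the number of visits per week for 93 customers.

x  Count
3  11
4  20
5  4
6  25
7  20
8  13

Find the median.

Cumulative frequencies: 11, 31, 35, 60, 80, 93
n = 93, so the median is the value in position (n+1)/2 = 47.
Position 47 falls at value 6.

6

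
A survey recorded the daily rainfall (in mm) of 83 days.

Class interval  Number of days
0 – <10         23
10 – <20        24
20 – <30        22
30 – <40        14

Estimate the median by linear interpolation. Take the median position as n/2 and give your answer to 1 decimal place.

17.7

Cumulative frequencies: 23, 47, 69, 83
n = 83; position = n/2 = 41.5.
This falls in the class 10 – <20: L = 10, F = 23, f = 24, h = 10.
Median ≈ 10 + ((41.5 − 23) / 24) × 10 = 17.7083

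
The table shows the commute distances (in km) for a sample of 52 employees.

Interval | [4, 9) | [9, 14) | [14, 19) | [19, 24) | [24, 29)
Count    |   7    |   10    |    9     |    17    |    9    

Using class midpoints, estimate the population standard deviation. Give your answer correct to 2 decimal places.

6.53

Midpoints: 6.5, 11.5, 16.5, 21.5, 26.5
n = 52, Σfm = 913, mean = 17.5577
Σfm² = 18247
Σf(m − x̄)² = Σfm² − (Σfm)²/n = 18247 − 913²/52 = 2216.8269
Population variance = 2216.8269 / 52 = 42.6313
Standard deviation = √42.6313 = 6.5293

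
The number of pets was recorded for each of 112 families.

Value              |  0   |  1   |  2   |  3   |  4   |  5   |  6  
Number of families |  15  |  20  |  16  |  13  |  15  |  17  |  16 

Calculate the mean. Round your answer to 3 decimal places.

2.964

Values: 0, 1, 2, 3, 4, 5, 6
Σfx = 15×0 + 20×1 + 16×2 + 13×3 + 15×4 + 17×5 + 16×6 = 332
n = Σf = 112
Mean = 332 / 112 = 2.9643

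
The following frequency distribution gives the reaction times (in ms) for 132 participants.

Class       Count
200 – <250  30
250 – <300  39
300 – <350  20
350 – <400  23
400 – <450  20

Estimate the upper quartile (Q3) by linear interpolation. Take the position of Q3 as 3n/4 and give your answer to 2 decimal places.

371.74

Cumulative frequencies: 30, 69, 89, 112, 132
n = 132; position = 3n/4 = 99.
This falls in the class 350 – <400: L = 350, F = 89, f = 23, h = 50.
Upper quartile ≈ 350 + ((99 − 89) / 23) × 50 = 371.7391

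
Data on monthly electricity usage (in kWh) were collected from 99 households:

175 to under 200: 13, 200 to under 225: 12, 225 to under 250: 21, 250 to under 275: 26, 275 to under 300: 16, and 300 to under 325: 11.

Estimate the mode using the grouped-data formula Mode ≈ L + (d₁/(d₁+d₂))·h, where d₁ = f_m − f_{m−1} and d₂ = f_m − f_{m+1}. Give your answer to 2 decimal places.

258.33

Modal class: 250 to under 275 (highest frequency 26).
d₁ = 26 − 21 = 5, d₂ = 26 − 16 = 10
Mode ≈ 250 + (5/(5+10)) × 25 = 250 + 8.3333 = 258.3333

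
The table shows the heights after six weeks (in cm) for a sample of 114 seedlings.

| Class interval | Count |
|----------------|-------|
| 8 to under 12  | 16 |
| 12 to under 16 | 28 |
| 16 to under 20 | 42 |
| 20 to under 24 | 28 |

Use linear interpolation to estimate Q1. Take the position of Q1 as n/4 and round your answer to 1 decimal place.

13.8

Cumulative frequencies: 16, 44, 86, 114
n = 114; position = n/4 = 28.5.
This falls in the class 12 to under 16: L = 12, F = 16, f = 28, h = 4.
Lower quartile ≈ 12 + ((28.5 − 16) / 28) × 4 = 13.7857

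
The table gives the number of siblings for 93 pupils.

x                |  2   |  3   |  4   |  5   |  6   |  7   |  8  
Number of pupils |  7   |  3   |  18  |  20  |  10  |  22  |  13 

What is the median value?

Cumulative frequencies: 7, 10, 28, 48, 58, 80, 93
n = 93, so the median is the value in position (n+1)/2 = 47.
Position 47 falls at value 5.

5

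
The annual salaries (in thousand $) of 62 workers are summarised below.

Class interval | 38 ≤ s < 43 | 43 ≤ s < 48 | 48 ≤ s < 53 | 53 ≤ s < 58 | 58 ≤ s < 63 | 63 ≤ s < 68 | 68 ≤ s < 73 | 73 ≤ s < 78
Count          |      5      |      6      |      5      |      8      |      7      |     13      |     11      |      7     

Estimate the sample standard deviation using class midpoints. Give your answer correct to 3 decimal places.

Midpoints: 40.5, 45.5, 50.5, 55.5, 60.5, 65.5, 70.5, 75.5
n = 62, Σfm = 3751, mean = 60.5000
Σfm² = 233985.5
Σf(m − x̄)² = Σfm² − (Σfm)²/n = 233985.5 − 3751²/62 = 7050.0000
Sample variance = 7050.0000 / 61 = 115.5738
Standard deviation = √115.5738 = 10.7505

10.751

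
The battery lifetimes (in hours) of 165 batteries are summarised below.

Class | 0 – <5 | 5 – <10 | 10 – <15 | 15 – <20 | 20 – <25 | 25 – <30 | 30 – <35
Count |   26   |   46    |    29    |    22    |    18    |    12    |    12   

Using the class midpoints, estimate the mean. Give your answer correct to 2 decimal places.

13.83

Midpoints: 2.5, 7.5, 12.5, 17.5, 22.5, 27.5, 32.5
Σfm = 26×2.5 + 46×7.5 + 29×12.5 + 22×17.5 + 18×22.5 + 12×27.5 + 12×32.5 = 2282.5
n = Σf = 165
Mean = 2282.5 / 165 = 13.8333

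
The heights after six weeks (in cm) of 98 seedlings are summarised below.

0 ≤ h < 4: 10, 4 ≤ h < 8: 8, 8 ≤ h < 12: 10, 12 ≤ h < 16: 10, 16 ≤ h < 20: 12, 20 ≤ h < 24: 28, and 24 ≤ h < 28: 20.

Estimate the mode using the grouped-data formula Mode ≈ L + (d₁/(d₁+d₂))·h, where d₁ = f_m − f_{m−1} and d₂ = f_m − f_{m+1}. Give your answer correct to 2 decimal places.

22.67

Modal class: 20 ≤ h < 24 (highest frequency 28).
d₁ = 28 − 12 = 16, d₂ = 28 − 20 = 8
Mode ≈ 20 + (16/(16+8)) × 4 = 20 + 2.6667 = 22.6667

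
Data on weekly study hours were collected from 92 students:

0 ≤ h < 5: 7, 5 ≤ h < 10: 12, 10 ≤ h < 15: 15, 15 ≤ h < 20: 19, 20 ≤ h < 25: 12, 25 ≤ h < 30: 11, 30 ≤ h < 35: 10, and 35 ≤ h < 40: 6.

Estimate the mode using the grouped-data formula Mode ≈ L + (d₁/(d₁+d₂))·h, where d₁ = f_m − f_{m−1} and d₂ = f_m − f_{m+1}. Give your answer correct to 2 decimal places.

16.82

Modal class: 15 ≤ h < 20 (highest frequency 19).
d₁ = 19 − 15 = 4, d₂ = 19 − 12 = 7
Mode ≈ 15 + (4/(4+7)) × 5 = 15 + 1.8182 = 16.8182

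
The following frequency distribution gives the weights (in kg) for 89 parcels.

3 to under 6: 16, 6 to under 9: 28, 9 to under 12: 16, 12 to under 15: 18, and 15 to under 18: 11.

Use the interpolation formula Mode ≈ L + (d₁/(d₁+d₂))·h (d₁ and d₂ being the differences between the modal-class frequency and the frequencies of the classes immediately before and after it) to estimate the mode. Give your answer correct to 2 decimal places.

7.50

Modal class: 6 to under 9 (highest frequency 28).
d₁ = 28 − 16 = 12, d₂ = 28 − 16 = 12
Mode ≈ 6 + (12/(12+12)) × 3 = 6 + 1.5000 = 7.5000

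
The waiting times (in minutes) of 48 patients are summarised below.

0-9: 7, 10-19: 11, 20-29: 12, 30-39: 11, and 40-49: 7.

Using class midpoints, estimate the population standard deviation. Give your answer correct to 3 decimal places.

12.748

Midpoints: 4.5, 14.5, 24.5, 34.5, 44.5
n = 48, Σfm = 1176, mean = 24.5000
Σfm² = 36612
Σf(m − x̄)² = Σfm² − (Σfm)²/n = 36612 − 1176²/48 = 7800.0000
Population variance = 7800.0000 / 48 = 162.5000
Standard deviation = √162.5000 = 12.7475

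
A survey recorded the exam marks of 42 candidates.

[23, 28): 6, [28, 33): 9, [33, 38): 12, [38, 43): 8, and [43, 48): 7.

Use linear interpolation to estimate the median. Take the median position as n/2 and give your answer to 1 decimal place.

35.5

Cumulative frequencies: 6, 15, 27, 35, 42
n = 42; position = n/2 = 21.
This falls in the class [33, 38): L = 33, F = 15, f = 12, h = 5.
Median ≈ 33 + ((21 − 15) / 12) × 5 = 35.5000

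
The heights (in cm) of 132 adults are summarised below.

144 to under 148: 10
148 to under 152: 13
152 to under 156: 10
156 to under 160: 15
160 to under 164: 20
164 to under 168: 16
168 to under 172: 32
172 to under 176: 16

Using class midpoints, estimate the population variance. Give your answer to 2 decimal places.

74.97

Midpoints: 146, 150, 154, 158, 162, 166, 170, 174
n = 132, Σfm = 21440, mean = 162.4242
Σfm² = 3492272
Σf(m − x̄)² = Σfm² − (Σfm)²/n = 3492272 − 21440²/132 = 9896.2424
Population variance = 9896.2424 / 132 = 74.9715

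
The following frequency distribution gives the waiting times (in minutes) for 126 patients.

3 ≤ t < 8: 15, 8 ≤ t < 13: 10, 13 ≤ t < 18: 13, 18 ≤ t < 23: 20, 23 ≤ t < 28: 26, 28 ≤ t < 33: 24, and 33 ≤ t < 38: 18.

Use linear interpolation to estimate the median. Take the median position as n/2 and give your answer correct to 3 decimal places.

Cumulative frequencies: 15, 25, 38, 58, 84, 108, 126
n = 126; position = n/2 = 63.
This falls in the class 23 ≤ t < 28: L = 23, F = 58, f = 26, h = 5.
Median ≈ 23 + ((63 − 58) / 26) × 5 = 23.9615

23.962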